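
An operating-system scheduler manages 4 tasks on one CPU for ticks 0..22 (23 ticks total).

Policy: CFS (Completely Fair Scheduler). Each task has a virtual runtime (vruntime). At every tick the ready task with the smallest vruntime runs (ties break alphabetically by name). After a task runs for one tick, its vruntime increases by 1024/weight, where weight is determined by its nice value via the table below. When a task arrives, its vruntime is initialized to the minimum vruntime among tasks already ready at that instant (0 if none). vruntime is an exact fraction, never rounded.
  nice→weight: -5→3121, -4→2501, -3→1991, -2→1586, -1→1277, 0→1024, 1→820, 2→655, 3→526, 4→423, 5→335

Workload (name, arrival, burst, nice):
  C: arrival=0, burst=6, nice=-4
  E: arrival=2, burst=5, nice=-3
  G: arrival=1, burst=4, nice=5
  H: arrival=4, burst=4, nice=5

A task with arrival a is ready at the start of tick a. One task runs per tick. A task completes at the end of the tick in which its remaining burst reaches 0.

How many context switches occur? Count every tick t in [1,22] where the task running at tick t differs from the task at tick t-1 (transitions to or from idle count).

context switches = 18

t=0: vr[C=0] → run C
t=1: vr[C=1024/2501 G=1024/2501] → run C
t=2: vr[C=2048/2501 E=1024/2501 G=1024/2501] → run E
t=3: vr[C=2048/2501 E=4599808/4979491 G=1024/2501] → run G
t=4: vr[C=2048/2501 E=4599808/4979491 G=2904064/837835 H=2048/2501] → run C
t=5: vr[C=3072/2501 E=4599808/4979491 G=2904064/837835 H=2048/2501] → run H
t=6: vr[C=3072/2501 E=4599808/4979491 G=2904064/837835 H=3247104/837835] → run E
t=7: vr[C=3072/2501 E=7160832/4979491 G=2904064/837835 H=3247104/837835] → run C
t=8: vr[C=4096/2501 E=7160832/4979491 G=2904064/837835 H=3247104/837835] → run E
t=9: vr[C=4096/2501 E=9721856/4979491 G=2904064/837835 H=3247104/837835] → run C
t=10: vr[C=5120/2501 E=9721856/4979491 G=2904064/837835 H=3247104/837835] → run E
t=11: vr[C=5120/2501 E=12282880/4979491 G=2904064/837835 H=3247104/837835] → run C
t=12: vr[E=12282880/4979491 G=2904064/837835 H=3247104/837835] → run E
t=13: vr[G=2904064/837835 H=3247104/837835] → run G
t=14: vr[G=5465088/837835 H=3247104/837835] → run H
t=15: vr[G=5465088/837835 H=5808128/837835] → run G
t=16: vr[G=8026112/837835 H=5808128/837835] → run H
t=17: vr[G=8026112/837835 H=8369152/837835] → run G
t=18: vr[H=8369152/837835] → run H
t=19: (idle)
t=20: (idle)
t=21: (idle)
t=22: (idle)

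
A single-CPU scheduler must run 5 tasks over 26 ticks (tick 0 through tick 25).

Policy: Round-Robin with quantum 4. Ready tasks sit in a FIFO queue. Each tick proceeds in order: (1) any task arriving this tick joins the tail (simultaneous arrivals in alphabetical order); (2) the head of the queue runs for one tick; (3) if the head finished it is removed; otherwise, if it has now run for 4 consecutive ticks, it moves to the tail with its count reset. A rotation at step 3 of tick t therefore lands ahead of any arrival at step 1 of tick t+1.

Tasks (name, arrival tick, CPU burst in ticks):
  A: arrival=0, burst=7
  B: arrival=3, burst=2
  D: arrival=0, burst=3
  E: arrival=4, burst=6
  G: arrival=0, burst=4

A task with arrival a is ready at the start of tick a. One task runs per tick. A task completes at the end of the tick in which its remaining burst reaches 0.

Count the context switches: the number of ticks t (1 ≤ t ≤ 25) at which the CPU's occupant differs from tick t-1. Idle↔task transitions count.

context switches = 6

t=0: queue=[A,D,G] q_used=0 → run A
t=1: queue=[A,D,G] q_used=1 → run A
t=2: queue=[A,D,G] q_used=2 → run A
t=3: queue=[A,D,G,B] q_used=3 → run A
t=4: queue=[D,G,B,A,E] q_used=0 → run D
t=5: queue=[D,G,B,A,E] q_used=1 → run D
t=6: queue=[D,G,B,A,E] q_used=2 → run D
t=7: queue=[G,B,A,E] q_used=0 → run G
t=8: queue=[G,B,A,E] q_used=1 → run G
t=9: queue=[G,B,A,E] q_used=2 → run G
t=10: queue=[G,B,A,E] q_used=3 → run G
t=11: queue=[B,A,E] q_used=0 → run B
t=12: queue=[B,A,E] q_used=1 → run B
t=13: queue=[A,E] q_used=0 → run A
t=14: queue=[A,E] q_used=1 → run A
t=15: queue=[A,E] q_used=2 → run A
t=16: queue=[E] q_used=0 → run E
t=17: queue=[E] q_used=1 → run E
t=18: queue=[E] q_used=2 → run E
t=19: queue=[E] q_used=3 → run E
t=20: queue=[E] q_used=0 → run E
t=21: queue=[E] q_used=1 → run E
t=22: (idle)
t=23: (idle)
t=24: (idle)
t=25: (idle)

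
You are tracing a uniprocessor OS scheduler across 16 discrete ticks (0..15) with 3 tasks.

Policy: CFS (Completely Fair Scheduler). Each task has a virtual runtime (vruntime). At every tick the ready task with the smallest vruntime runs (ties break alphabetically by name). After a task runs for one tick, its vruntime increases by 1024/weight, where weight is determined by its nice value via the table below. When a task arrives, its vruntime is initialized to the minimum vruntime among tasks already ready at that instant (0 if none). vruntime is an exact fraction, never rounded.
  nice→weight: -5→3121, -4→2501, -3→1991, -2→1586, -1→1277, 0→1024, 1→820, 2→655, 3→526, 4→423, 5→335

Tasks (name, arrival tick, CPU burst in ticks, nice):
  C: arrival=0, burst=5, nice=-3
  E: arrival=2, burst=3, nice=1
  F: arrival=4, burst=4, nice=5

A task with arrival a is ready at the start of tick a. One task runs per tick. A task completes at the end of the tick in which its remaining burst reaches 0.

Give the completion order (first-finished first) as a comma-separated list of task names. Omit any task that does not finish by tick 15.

t=0: vr[C=0] → run C
t=1: vr[C=1024/1991] → run C
t=2: vr[C=2048/1991 E=2048/1991] → run C
t=3: vr[C=3072/1991 E=2048/1991] → run E
t=4: vr[C=3072/1991 E=929536/408155 F=3072/1991] → run C
t=5: vr[C=4096/1991 E=929536/408155 F=3072/1991] → run F
t=6: vr[C=4096/1991 E=929536/408155 F=3067904/666985] → run C
t=7: vr[E=929536/408155 F=3067904/666985] → run E
t=8: vr[E=1439232/408155 F=3067904/666985] → run E
t=9: vr[F=3067904/666985] → run F
t=10: vr[F=5106688/666985] → run F
t=11: vr[F=7145472/666985] → run F
t=12: (idle)
t=13: (idle)
t=14: (idle)
t=15: (idle)

completion order = C, E, F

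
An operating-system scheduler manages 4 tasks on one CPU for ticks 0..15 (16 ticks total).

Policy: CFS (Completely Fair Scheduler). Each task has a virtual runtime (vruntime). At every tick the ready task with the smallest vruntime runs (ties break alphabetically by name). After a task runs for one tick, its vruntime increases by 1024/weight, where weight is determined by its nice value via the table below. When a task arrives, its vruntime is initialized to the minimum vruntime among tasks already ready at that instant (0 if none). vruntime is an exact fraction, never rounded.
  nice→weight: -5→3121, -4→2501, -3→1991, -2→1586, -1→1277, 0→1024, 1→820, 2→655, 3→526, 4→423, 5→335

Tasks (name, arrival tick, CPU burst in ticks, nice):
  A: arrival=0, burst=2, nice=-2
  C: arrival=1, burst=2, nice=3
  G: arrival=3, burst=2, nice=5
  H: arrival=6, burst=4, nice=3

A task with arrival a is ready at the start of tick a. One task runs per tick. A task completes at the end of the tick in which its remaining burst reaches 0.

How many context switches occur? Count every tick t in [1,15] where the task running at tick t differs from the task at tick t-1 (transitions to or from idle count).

t=0: vr[A=0] → run A
t=1: vr[A=512/793 C=512/793] → run A
t=2: vr[C=512/793] → run C
t=3: vr[C=540672/208559 G=540672/208559] → run C
t=4: vr[G=540672/208559] → run G
t=5: vr[G=394689536/69867265] → run G
t=6: vr[H=0] → run H
t=7: vr[H=512/263] → run H
t=8: vr[H=1024/263] → run H
t=9: vr[H=1536/263] → run H
t=10: (idle)
t=11: (idle)
t=12: (idle)
t=13: (idle)
t=14: (idle)
t=15: (idle)

context switches = 4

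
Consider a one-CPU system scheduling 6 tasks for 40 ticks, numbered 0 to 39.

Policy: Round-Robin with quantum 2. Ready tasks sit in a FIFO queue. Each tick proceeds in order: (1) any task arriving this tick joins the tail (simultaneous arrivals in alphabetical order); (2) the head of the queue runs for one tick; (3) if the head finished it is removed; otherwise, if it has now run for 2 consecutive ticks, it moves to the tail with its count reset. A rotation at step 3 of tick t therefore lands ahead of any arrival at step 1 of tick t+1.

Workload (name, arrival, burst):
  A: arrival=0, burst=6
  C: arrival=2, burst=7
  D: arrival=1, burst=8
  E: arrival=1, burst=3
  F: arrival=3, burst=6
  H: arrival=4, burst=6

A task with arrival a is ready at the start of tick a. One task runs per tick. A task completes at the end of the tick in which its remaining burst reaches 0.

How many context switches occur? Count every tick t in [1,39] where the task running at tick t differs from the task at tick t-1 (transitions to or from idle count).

context switches = 19

t=0: queue=[A] q_used=0 → run A
t=1: queue=[A,D,E] q_used=1 → run A
t=2: queue=[D,E,A,C] q_used=0 → run D
t=3: queue=[D,E,A,C,F] q_used=1 → run D
t=4: queue=[E,A,C,F,D,H] q_used=0 → run E
t=5: queue=[E,A,C,F,D,H] q_used=1 → run E
t=6: queue=[A,C,F,D,H,E] q_used=0 → run A
t=7: queue=[A,C,F,D,H,E] q_used=1 → run A
t=8: queue=[C,F,D,H,E,A] q_used=0 → run C
t=9: queue=[C,F,D,H,E,A] q_used=1 → run C
t=10: queue=[F,D,H,E,A,C] q_used=0 → run F
t=11: queue=[F,D,H,E,A,C] q_used=1 → run F
t=12: queue=[D,H,E,A,C,F] q_used=0 → run D
t=13: queue=[D,H,E,A,C,F] q_used=1 → run D
t=14: queue=[H,E,A,C,F,D] q_used=0 → run H
t=15: queue=[H,E,A,C,F,D] q_used=1 → run H
t=16: queue=[E,A,C,F,D,H] q_used=0 → run E
t=17: queue=[A,C,F,D,H] q_used=0 → run A
t=18: queue=[A,C,F,D,H] q_used=1 → run A
t=19: queue=[C,F,D,H] q_used=0 → run C
t=20: queue=[C,F,D,H] q_used=1 → run C
t=21: queue=[F,D,H,C] q_used=0 → run F
t=22: queue=[F,D,H,C] q_used=1 → run F
t=23: queue=[D,H,C,F] q_used=0 → run D
t=24: queue=[D,H,C,F] q_used=1 → run D
t=25: queue=[H,C,F,D] q_used=0 → run H
t=26: queue=[H,C,F,D] q_used=1 → run H
t=27: queue=[C,F,D,H] q_used=0 → run C
t=28: queue=[C,F,D,H] q_used=1 → run C
t=29: queue=[F,D,H,C] q_used=0 → run F
t=30: queue=[F,D,H,C] q_used=1 → run F
t=31: queue=[D,H,C] q_used=0 → run D
t=32: queue=[D,H,C] q_used=1 → run D
t=33: queue=[H,C] q_used=0 → run H
t=34: queue=[H,C] q_used=1 → run H
t=35: queue=[C] q_used=0 → run C
t=36: (idle)
t=37: (idle)
t=38: (idle)
t=39: (idle)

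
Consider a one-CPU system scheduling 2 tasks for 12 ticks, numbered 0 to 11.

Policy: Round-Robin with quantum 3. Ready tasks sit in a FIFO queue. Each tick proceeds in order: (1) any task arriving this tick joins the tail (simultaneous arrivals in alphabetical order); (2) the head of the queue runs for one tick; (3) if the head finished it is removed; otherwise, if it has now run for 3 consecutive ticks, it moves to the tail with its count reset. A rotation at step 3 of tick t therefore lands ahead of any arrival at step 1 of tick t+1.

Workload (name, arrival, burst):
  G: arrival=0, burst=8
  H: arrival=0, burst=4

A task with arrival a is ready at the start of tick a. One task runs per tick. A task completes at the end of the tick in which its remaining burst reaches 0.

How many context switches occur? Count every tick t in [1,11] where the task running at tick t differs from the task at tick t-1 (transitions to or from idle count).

t=0: queue=[G,H] q_used=0 → run G
t=1: queue=[G,H] q_used=1 → run G
t=2: queue=[G,H] q_used=2 → run G
t=3: queue=[H,G] q_used=0 → run H
t=4: queue=[H,G] q_used=1 → run H
t=5: queue=[H,G] q_used=2 → run H
t=6: queue=[G,H] q_used=0 → run G
t=7: queue=[G,H] q_used=1 → run G
t=8: queue=[G,H] q_used=2 → run G
t=9: queue=[H,G] q_used=0 → run H
t=10: queue=[G] q_used=0 → run G
t=11: queue=[G] q_used=1 → run G

context switches = 4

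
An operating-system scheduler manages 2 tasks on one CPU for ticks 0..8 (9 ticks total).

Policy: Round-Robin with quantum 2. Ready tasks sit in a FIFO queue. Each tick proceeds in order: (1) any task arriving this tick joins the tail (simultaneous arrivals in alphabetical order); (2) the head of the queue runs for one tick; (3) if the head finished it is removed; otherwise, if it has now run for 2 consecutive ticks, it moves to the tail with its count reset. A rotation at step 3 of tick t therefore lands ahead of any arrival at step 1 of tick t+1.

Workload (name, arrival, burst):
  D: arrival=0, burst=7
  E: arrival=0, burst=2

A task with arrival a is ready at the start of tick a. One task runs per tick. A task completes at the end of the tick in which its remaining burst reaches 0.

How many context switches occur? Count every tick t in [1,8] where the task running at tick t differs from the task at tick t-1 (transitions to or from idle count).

t=0: queue=[D,E] q_used=0 → run D
t=1: queue=[D,E] q_used=1 → run D
t=2: queue=[E,D] q_used=0 → run E
t=3: queue=[E,D] q_used=1 → run E
t=4: queue=[D] q_used=0 → run D
t=5: queue=[D] q_used=1 → run D
t=6: queue=[D] q_used=0 → run D
t=7: queue=[D] q_used=1 → run D
t=8: queue=[D] q_used=0 → run D

context switches = 2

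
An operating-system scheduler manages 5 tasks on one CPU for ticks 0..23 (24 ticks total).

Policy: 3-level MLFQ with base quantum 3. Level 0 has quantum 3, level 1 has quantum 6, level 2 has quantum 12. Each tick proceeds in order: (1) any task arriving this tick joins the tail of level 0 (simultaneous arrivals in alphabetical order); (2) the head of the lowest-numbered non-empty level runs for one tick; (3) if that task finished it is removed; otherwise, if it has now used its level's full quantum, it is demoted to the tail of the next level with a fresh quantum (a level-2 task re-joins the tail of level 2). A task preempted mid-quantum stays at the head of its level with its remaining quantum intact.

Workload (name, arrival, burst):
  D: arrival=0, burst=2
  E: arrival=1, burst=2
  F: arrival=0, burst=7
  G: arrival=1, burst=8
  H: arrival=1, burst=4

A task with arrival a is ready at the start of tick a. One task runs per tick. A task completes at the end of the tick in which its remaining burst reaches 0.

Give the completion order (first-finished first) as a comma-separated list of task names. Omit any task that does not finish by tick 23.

t=0: L0/L1/L2 = DF/-/- → run D
t=1: L0/L1/L2 = DFEGH/-/- → run D
t=2: L0/L1/L2 = FEGH/-/- → run F
t=3: L0/L1/L2 = FEGH/-/- → run F
t=4: L0/L1/L2 = FEGH/-/- → run F
t=5: L0/L1/L2 = EGH/F/- → run E
t=6: L0/L1/L2 = EGH/F/- → run E
t=7: L0/L1/L2 = GH/F/- → run G
t=8: L0/L1/L2 = GH/F/- → run G
t=9: L0/L1/L2 = GH/F/- → run G
t=10: L0/L1/L2 = H/FG/- → run H
t=11: L0/L1/L2 = H/FG/- → run H
t=12: L0/L1/L2 = H/FG/- → run H
t=13: L0/L1/L2 = -/FGH/- → run F
t=14: L0/L1/L2 = -/FGH/- → run F
t=15: L0/L1/L2 = -/FGH/- → run F
t=16: L0/L1/L2 = -/FGH/- → run F
t=17: L0/L1/L2 = -/GH/- → run G
t=18: L0/L1/L2 = -/GH/- → run G
t=19: L0/L1/L2 = -/GH/- → run G
t=20: L0/L1/L2 = -/GH/- → run G
t=21: L0/L1/L2 = -/GH/- → run G
t=22: L0/L1/L2 = -/H/- → run H
t=23: (idle)

completion order = D, E, F, G, H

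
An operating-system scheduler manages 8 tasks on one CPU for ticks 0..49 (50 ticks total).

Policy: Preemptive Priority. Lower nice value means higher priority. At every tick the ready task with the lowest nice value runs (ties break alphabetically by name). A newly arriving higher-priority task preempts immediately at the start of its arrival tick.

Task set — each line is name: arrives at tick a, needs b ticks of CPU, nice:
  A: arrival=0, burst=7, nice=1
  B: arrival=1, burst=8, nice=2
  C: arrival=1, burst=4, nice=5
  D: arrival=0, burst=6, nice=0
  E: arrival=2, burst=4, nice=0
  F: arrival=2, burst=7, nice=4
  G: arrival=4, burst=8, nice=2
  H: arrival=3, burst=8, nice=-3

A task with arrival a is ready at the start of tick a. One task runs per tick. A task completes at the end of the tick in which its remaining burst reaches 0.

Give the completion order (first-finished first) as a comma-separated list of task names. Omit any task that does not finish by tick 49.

completion order = H, D, E, A, B, G, F

t=0: ready={A,D} → run D
t=1: ready={A,B,C,D} → run D
t=2: ready={A,B,C,D,E,F} → run D
t=3: ready={A,B,C,D,E,F,H} → run H
t=4: ready={A,B,C,D,E,F,G,H} → run H
t=5: ready={A,B,C,D,E,F,G,H} → run H
t=6: ready={A,B,C,D,E,F,G,H} → run H
t=7: ready={A,B,C,D,E,F,G,H} → run H
t=8: ready={A,B,C,D,E,F,G,H} → run H
t=9: ready={A,B,C,D,E,F,G,H} → run H
t=10: ready={A,B,C,D,E,F,G,H} → run H
t=11: ready={A,B,C,D,E,F,G} → run D
t=12: ready={A,B,C,D,E,F,G} → run D
t=13: ready={A,B,C,D,E,F,G} → run D
t=14: ready={A,B,C,E,F,G} → run E
t=15: ready={A,B,C,E,F,G} → run E
t=16: ready={A,B,C,E,F,G} → run E
t=17: ready={A,B,C,E,F,G} → run E
t=18: ready={A,B,C,F,G} → run A
t=19: ready={A,B,C,F,G} → run A
t=20: ready={A,B,C,F,G} → run A
t=21: ready={A,B,C,F,G} → run A
t=22: ready={A,B,C,F,G} → run A
t=23: ready={A,B,C,F,G} → run A
t=24: ready={A,B,C,F,G} → run A
t=25: ready={B,C,F,G} → run B
t=26: ready={B,C,F,G} → run B
t=27: ready={B,C,F,G} → run B
t=28: ready={B,C,F,G} → run B
t=29: ready={B,C,F,G} → run B
t=30: ready={B,C,F,G} → run B
t=31: ready={B,C,F,G} → run B
t=32: ready={B,C,F,G} → run B
t=33: ready={C,F,G} → run G
t=34: ready={C,F,G} → run G
t=35: ready={C,F,G} → run G
t=36: ready={C,F,G} → run G
t=37: ready={C,F,G} → run G
t=38: ready={C,F,G} → run G
t=39: ready={C,F,G} → run G
t=40: ready={C,F,G} → run G
t=41: ready={C,F} → run F
t=42: ready={C,F} → run F
t=43: ready={C,F} → run F
t=44: ready={C,F} → run F
t=45: ready={C,F} → run F
t=46: ready={C,F} → run F
t=47: ready={C,F} → run F
t=48: ready={C} → run C
t=49: ready={C} → run C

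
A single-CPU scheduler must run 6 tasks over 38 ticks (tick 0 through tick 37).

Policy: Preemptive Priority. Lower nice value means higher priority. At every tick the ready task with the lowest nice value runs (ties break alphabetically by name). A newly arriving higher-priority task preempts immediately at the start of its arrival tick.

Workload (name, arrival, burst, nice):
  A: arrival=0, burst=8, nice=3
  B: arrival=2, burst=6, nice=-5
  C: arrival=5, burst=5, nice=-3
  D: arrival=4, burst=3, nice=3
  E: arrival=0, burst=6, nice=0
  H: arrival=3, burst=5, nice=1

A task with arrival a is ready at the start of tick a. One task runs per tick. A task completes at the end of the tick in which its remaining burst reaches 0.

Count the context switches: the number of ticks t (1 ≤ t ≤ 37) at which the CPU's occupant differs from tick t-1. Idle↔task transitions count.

context switches = 7

t=0: ready={A,E} → run E
t=1: ready={A,E} → run E
t=2: ready={A,B,E} → run B
t=3: ready={A,B,E,H} → run B
t=4: ready={A,B,D,E,H} → run B
t=5: ready={A,B,C,D,E,H} → run B
t=6: ready={A,B,C,D,E,H} → run B
t=7: ready={A,B,C,D,E,H} → run B
t=8: ready={A,C,D,E,H} → run C
t=9: ready={A,C,D,E,H} → run C
t=10: ready={A,C,D,E,H} → run C
t=11: ready={A,C,D,E,H} → run C
t=12: ready={A,C,D,E,H} → run C
t=13: ready={A,D,E,H} → run E
t=14: ready={A,D,E,H} → run E
t=15: ready={A,D,E,H} → run E
t=16: ready={A,D,E,H} → run E
t=17: ready={A,D,H} → run H
t=18: ready={A,D,H} → run H
t=19: ready={A,D,H} → run H
t=20: ready={A,D,H} → run H
t=21: ready={A,D,H} → run H
t=22: ready={A,D} → run A
t=23: ready={A,D} → run A
t=24: ready={A,D} → run A
t=25: ready={A,D} → run A
t=26: ready={A,D} → run A
t=27: ready={A,D} → run A
t=28: ready={A,D} → run A
t=29: ready={A,D} → run A
t=30: ready={D} → run D
t=31: ready={D} → run D
t=32: ready={D} → run D
t=33: (idle)
t=34: (idle)
t=35: (idle)
t=36: (idle)
t=37: (idle)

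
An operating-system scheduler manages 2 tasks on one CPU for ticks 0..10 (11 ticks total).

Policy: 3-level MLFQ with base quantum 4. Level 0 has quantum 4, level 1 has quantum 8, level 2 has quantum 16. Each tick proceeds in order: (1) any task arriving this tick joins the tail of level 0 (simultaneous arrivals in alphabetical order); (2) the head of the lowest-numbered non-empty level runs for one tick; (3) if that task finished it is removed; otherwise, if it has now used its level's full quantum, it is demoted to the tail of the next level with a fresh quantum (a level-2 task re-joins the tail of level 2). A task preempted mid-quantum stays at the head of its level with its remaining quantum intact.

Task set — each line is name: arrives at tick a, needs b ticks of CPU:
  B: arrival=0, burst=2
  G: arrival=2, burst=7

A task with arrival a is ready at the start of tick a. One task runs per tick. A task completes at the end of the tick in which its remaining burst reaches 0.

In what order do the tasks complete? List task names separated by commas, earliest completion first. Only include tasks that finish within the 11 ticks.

t=0: L0/L1/L2 = B/-/- → run B
t=1: L0/L1/L2 = B/-/- → run B
t=2: L0/L1/L2 = G/-/- → run G
t=3: L0/L1/L2 = G/-/- → run G
t=4: L0/L1/L2 = G/-/- → run G
t=5: L0/L1/L2 = G/-/- → run G
t=6: L0/L1/L2 = -/G/- → run G
t=7: L0/L1/L2 = -/G/- → run G
t=8: L0/L1/L2 = -/G/- → run G
t=9: (idle)
t=10: (idle)

completion order = B, G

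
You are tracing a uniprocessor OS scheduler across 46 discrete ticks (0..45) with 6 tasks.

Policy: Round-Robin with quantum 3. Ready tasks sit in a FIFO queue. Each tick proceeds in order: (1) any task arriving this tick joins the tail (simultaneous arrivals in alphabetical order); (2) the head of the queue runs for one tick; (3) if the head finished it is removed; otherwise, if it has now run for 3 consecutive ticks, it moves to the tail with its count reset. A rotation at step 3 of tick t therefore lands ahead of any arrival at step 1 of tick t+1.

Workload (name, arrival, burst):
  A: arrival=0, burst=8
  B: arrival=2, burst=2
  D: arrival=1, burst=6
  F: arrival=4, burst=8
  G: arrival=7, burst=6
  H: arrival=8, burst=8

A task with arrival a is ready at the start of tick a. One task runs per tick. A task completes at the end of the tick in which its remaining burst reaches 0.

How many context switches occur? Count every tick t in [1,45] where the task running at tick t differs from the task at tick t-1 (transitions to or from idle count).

context switches = 14

t=0: queue=[A] q_used=0 → run A
t=1: queue=[A,D] q_used=1 → run A
t=2: queue=[A,D,B] q_used=2 → run A
t=3: queue=[D,B,A] q_used=0 → run D
t=4: queue=[D,B,A,F] q_used=1 → run D
t=5: queue=[D,B,A,F] q_used=2 → run D
t=6: queue=[B,A,F,D] q_used=0 → run B
t=7: queue=[B,A,F,D,G] q_used=1 → run B
t=8: queue=[A,F,D,G,H] q_used=0 → run A
t=9: queue=[A,F,D,G,H] q_used=1 → run A
t=10: queue=[A,F,D,G,H] q_used=2 → run A
t=11: queue=[F,D,G,H,A] q_used=0 → run F
t=12: queue=[F,D,G,H,A] q_used=1 → run F
t=13: queue=[F,D,G,H,A] q_used=2 → run F
t=14: queue=[D,G,H,A,F] q_used=0 → run D
t=15: queue=[D,G,H,A,F] q_used=1 → run D
t=16: queue=[D,G,H,A,F] q_used=2 → run D
t=17: queue=[G,H,A,F] q_used=0 → run G
t=18: queue=[G,H,A,F] q_used=1 → run G
t=19: queue=[G,H,A,F] q_used=2 → run G
t=20: queue=[H,A,F,G] q_used=0 → run H
t=21: queue=[H,A,F,G] q_used=1 → run H
t=22: queue=[H,A,F,G] q_used=2 → run H
t=23: queue=[A,F,G,H] q_used=0 → run A
t=24: queue=[A,F,G,H] q_used=1 → run A
t=25: queue=[F,G,H] q_used=0 → run F
t=26: queue=[F,G,H] q_used=1 → run F
t=27: queue=[F,G,H] q_used=2 → run F
t=28: queue=[G,H,F] q_used=0 → run G
t=29: queue=[G,H,F] q_used=1 → run G
t=30: queue=[G,H,F] q_used=2 → run G
t=31: queue=[H,F] q_used=0 → run H
t=32: queue=[H,F] q_used=1 → run H
t=33: queue=[H,F] q_used=2 → run H
t=34: queue=[F,H] q_used=0 → run F
t=35: queue=[F,H] q_used=1 → run F
t=36: queue=[H] q_used=0 → run H
t=37: queue=[H] q_used=1 → run H
t=38: (idle)
t=39: (idle)
t=40: (idle)
t=41: (idle)
t=42: (idle)
t=43: (idle)
t=44: (idle)
t=45: (idle)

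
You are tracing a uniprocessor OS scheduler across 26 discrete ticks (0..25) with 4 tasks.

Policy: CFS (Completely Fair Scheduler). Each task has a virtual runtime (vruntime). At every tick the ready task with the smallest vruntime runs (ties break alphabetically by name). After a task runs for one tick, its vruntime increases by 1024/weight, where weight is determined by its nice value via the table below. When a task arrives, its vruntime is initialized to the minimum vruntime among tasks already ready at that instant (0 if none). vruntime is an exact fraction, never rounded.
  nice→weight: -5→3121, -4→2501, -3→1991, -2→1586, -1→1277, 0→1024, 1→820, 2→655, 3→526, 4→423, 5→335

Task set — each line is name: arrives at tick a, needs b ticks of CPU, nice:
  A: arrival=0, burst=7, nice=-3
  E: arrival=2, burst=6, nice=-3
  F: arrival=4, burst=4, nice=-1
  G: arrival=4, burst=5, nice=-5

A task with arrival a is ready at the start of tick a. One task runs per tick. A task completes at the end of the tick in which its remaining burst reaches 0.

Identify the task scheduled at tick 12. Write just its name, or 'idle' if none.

t=0: vr[A=0] → run A
t=1: vr[A=1024/1991] → run A
t=2: vr[A=2048/1991 E=2048/1991] → run A
t=3: vr[A=3072/1991 E=2048/1991] → run E
t=4: vr[A=3072/1991 E=3072/1991 F=3072/1991 G=3072/1991] → run A
t=5: vr[A=4096/1991 E=3072/1991 F=3072/1991 G=3072/1991] → run E
t=6: vr[A=4096/1991 E=4096/1991 F=3072/1991 G=3072/1991] → run F
t=7: vr[A=4096/1991 E=4096/1991 F=5961728/2542507 G=3072/1991] → run G
t=8: vr[A=4096/1991 E=4096/1991 F=5961728/2542507 G=11626496/6213911] → run G
t=9: vr[A=4096/1991 E=4096/1991 F=5961728/2542507 G=13665280/6213911] → run A
t=10: vr[A=5120/1991 E=4096/1991 F=5961728/2542507 G=13665280/6213911] → run E
t=11: vr[A=5120/1991 E=5120/1991 F=5961728/2542507 G=13665280/6213911] → run G
t=12: vr[A=5120/1991 E=5120/1991 F=5961728/2542507 G=15704064/6213911] → run F
t=13: vr[A=5120/1991 E=5120/1991 F=8000512/2542507 G=15704064/6213911] → run G
t=14: vr[A=5120/1991 E=5120/1991 F=8000512/2542507 G=17742848/6213911] → run A
t=15: vr[A=6144/1991 E=5120/1991 F=8000512/2542507 G=17742848/6213911] → run E
t=16: vr[A=6144/1991 E=6144/1991 F=8000512/2542507 G=17742848/6213911] → run G
t=17: vr[A=6144/1991 E=6144/1991 F=8000512/2542507] → run A
t=18: vr[E=6144/1991 F=8000512/2542507] → run E
t=19: vr[E=7168/1991 F=8000512/2542507] → run F
t=20: vr[E=7168/1991 F=10039296/2542507] → run E
t=21: vr[F=10039296/2542507] → run F
t=22: (idle)
t=23: (idle)
t=24: (idle)
t=25: (idle)

running at tick 12 = F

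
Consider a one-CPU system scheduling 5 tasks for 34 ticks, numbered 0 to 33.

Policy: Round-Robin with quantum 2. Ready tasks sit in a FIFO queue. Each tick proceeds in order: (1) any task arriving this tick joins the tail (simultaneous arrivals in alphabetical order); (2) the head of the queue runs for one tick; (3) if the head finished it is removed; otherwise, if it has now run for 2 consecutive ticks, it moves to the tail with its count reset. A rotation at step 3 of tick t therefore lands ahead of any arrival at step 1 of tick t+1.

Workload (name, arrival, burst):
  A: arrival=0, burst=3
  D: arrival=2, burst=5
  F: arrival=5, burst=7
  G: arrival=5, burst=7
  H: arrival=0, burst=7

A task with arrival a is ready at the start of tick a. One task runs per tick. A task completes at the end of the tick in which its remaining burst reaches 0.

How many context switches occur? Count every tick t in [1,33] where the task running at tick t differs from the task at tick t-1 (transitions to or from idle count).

t=0: queue=[A,H] q_used=0 → run A
t=1: queue=[A,H] q_used=1 → run A
t=2: queue=[H,A,D] q_used=0 → run H
t=3: queue=[H,A,D] q_used=1 → run H
t=4: queue=[A,D,H] q_used=0 → run A
t=5: queue=[D,H,F,G] q_used=0 → run D
t=6: queue=[D,H,F,G] q_used=1 → run D
t=7: queue=[H,F,G,D] q_used=0 → run H
t=8: queue=[H,F,G,D] q_used=1 → run H
t=9: queue=[F,G,D,H] q_used=0 → run F
t=10: queue=[F,G,D,H] q_used=1 → run F
t=11: queue=[G,D,H,F] q_used=0 → run G
t=12: queue=[G,D,H,F] q_used=1 → run G
t=13: queue=[D,H,F,G] q_used=0 → run D
t=14: queue=[D,H,F,G] q_used=1 → run D
t=15: queue=[H,F,G,D] q_used=0 → run H
t=16: queue=[H,F,G,D] q_used=1 → run H
t=17: queue=[F,G,D,H] q_used=0 → run F
t=18: queue=[F,G,D,H] q_used=1 → run F
t=19: queue=[G,D,H,F] q_used=0 → run G
t=20: queue=[G,D,H,F] q_used=1 → run G
t=21: queue=[D,H,F,G] q_used=0 → run D
t=22: queue=[H,F,G] q_used=0 → run H
t=23: queue=[F,G] q_used=0 → run F
t=24: queue=[F,G] q_used=1 → run F
t=25: queue=[G,F] q_used=0 → run G
t=26: queue=[G,F] q_used=1 → run G
t=27: queue=[F,G] q_used=0 → run F
t=28: queue=[G] q_used=0 → run G
t=29: (idle)
t=30: (idle)
t=31: (idle)
t=32: (idle)
t=33: (idle)

context switches = 17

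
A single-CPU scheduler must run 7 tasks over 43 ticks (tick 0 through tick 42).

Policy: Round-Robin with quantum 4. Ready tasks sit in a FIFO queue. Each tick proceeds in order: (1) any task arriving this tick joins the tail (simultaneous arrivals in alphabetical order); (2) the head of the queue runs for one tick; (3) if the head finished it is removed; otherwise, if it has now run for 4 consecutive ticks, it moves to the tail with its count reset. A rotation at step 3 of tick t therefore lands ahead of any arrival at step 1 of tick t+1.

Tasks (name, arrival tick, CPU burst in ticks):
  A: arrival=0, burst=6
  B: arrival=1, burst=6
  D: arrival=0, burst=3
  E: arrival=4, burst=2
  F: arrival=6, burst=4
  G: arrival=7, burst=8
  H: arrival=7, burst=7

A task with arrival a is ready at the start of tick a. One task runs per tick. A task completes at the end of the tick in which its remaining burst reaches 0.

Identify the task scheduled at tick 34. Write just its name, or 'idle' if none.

t=0: queue=[A,D] q_used=0 → run A
t=1: queue=[A,D,B] q_used=1 → run A
t=2: queue=[A,D,B] q_used=2 → run A
t=3: queue=[A,D,B] q_used=3 → run A
t=4: queue=[D,B,A,E] q_used=0 → run D
t=5: queue=[D,B,A,E] q_used=1 → run D
t=6: queue=[D,B,A,E,F] q_used=2 → run D
t=7: queue=[B,A,E,F,G,H] q_used=0 → run B
t=8: queue=[B,A,E,F,G,H] q_used=1 → run B
t=9: queue=[B,A,E,F,G,H] q_used=2 → run B
t=10: queue=[B,A,E,F,G,H] q_used=3 → run B
t=11: queue=[A,E,F,G,H,B] q_used=0 → run A
t=12: queue=[A,E,F,G,H,B] q_used=1 → run A
t=13: queue=[E,F,G,H,B] q_used=0 → run E
t=14: queue=[E,F,G,H,B] q_used=1 → run E
t=15: queue=[F,G,H,B] q_used=0 → run F
t=16: queue=[F,G,H,B] q_used=1 → run F
t=17: queue=[F,G,H,B] q_used=2 → run F
t=18: queue=[F,G,H,B] q_used=3 → run F
t=19: queue=[G,H,B] q_used=0 → run G
t=20: queue=[G,H,B] q_used=1 → run G
t=21: queue=[G,H,B] q_used=2 → run G
t=22: queue=[G,H,B] q_used=3 → run G
t=23: queue=[H,B,G] q_used=0 → run H
t=24: queue=[H,B,G] q_used=1 → run H
t=25: queue=[H,B,G] q_used=2 → run H
t=26: queue=[H,B,G] q_used=3 → run H
t=27: queue=[B,G,H] q_used=0 → run B
t=28: queue=[B,G,H] q_used=1 → run B
t=29: queue=[G,H] q_used=0 → run G
t=30: queue=[G,H] q_used=1 → run G
t=31: queue=[G,H] q_used=2 → run G
t=32: queue=[G,H] q_used=3 → run G
t=33: queue=[H] q_used=0 → run H
t=34: queue=[H] q_used=1 → run H
t=35: queue=[H] q_used=2 → run H
t=36: (idle)
t=37: (idle)
t=38: (idle)
t=39: (idle)
t=40: (idle)
t=41: (idle)
t=42: (idle)

running at tick 34 = H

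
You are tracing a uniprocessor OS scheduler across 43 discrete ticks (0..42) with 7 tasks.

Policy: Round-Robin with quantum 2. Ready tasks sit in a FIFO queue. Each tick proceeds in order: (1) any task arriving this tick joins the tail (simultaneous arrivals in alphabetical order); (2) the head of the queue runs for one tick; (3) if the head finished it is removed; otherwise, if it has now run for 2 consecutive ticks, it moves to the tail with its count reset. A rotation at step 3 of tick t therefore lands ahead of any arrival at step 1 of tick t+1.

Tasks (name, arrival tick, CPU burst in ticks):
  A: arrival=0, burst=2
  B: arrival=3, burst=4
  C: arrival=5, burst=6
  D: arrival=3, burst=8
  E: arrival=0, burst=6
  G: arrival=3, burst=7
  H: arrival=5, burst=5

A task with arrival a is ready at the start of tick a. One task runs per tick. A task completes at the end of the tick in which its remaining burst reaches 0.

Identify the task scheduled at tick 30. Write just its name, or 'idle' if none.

t=0: queue=[A,E] q_used=0 → run A
t=1: queue=[A,E] q_used=1 → run A
t=2: queue=[E] q_used=0 → run E
t=3: queue=[E,B,D,G] q_used=1 → run E
t=4: queue=[B,D,G,E] q_used=0 → run B
t=5: queue=[B,D,G,E,C,H] q_used=1 → run B
t=6: queue=[D,G,E,C,H,B] q_used=0 → run D
t=7: queue=[D,G,E,C,H,B] q_used=1 → run D
t=8: queue=[G,E,C,H,B,D] q_used=0 → run G
t=9: queue=[G,E,C,H,B,D] q_used=1 → run G
t=10: queue=[E,C,H,B,D,G] q_used=0 → run E
t=11: queue=[E,C,H,B,D,G] q_used=1 → run E
t=12: queue=[C,H,B,D,G,E] q_used=0 → run C
t=13: queue=[C,H,B,D,G,E] q_used=1 → run C
t=14: queue=[H,B,D,G,E,C] q_used=0 → run H
t=15: queue=[H,B,D,G,E,C] q_used=1 → run H
t=16: queue=[B,D,G,E,C,H] q_used=0 → run B
t=17: queue=[B,D,G,E,C,H] q_used=1 → run B
t=18: queue=[D,G,E,C,H] q_used=0 → run D
t=19: queue=[D,G,E,C,H] q_used=1 → run D
t=20: queue=[G,E,C,H,D] q_used=0 → run G
t=21: queue=[G,E,C,H,D] q_used=1 → run G
t=22: queue=[E,C,H,D,G] q_used=0 → run E
t=23: queue=[E,C,H,D,G] q_used=1 → run E
t=24: queue=[C,H,D,G] q_used=0 → run C
t=25: queue=[C,H,D,G] q_used=1 → run C
t=26: queue=[H,D,G,C] q_used=0 → run H
t=27: queue=[H,D,G,C] q_used=1 → run H
t=28: queue=[D,G,C,H] q_used=0 → run D
t=29: queue=[D,G,C,H] q_used=1 → run D
t=30: queue=[G,C,H,D] q_used=0 → run G
t=31: queue=[G,C,H,D] q_used=1 → run G
t=32: queue=[C,H,D,G] q_used=0 → run C
t=33: queue=[C,H,D,G] q_used=1 → run C
t=34: queue=[H,D,G] q_used=0 → run H
t=35: queue=[D,G] q_used=0 → run D
t=36: queue=[D,G] q_used=1 → run D
t=37: queue=[G] q_used=0 → run G
t=38: (idle)
t=39: (idle)
t=40: (idle)
t=41: (idle)
t=42: (idle)

running at tick 30 = G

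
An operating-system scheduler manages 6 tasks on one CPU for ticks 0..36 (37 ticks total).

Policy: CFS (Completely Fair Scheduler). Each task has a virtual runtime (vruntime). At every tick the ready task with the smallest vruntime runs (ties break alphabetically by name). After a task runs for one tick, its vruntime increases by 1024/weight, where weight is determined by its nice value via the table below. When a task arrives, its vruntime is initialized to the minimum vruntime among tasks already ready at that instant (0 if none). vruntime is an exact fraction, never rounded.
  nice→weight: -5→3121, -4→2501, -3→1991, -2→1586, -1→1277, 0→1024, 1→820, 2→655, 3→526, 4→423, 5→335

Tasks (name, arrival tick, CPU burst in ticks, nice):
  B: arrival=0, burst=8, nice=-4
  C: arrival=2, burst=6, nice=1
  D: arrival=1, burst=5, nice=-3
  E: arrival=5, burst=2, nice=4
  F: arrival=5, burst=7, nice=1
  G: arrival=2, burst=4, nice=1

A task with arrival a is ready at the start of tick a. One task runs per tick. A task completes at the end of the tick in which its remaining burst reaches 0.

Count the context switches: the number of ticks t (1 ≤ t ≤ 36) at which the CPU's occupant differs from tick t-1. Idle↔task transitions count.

context switches = 30

t=0: vr[B=0] → run B
t=1: vr[B=1024/2501 D=1024/2501] → run B
t=2: vr[B=2048/2501 C=1024/2501 D=1024/2501 G=1024/2501] → run C
t=3: vr[B=2048/2501 C=20736/12505 D=1024/2501 G=1024/2501] → run D
t=4: vr[B=2048/2501 C=20736/12505 D=4599808/4979491 G=1024/2501] → run G
t=5: vr[B=2048/2501 C=20736/12505 D=4599808/4979491 E=2048/2501 F=2048/2501 G=20736/12505] → run B
t=6: vr[B=3072/2501 C=20736/12505 D=4599808/4979491 E=2048/2501 F=2048/2501 G=20736/12505] → run E
t=7: vr[B=3072/2501 C=20736/12505 D=4599808/4979491 E=3427328/1057923 F=2048/2501 G=20736/12505] → run F
t=8: vr[B=3072/2501 C=20736/12505 D=4599808/4979491 E=3427328/1057923 F=25856/12505 G=20736/12505] → run D
t=9: vr[B=3072/2501 C=20736/12505 D=7160832/4979491 E=3427328/1057923 F=25856/12505 G=20736/12505] → run B
t=10: vr[B=4096/2501 C=20736/12505 D=7160832/4979491 E=3427328/1057923 F=25856/12505 G=20736/12505] → run D
t=11: vr[B=4096/2501 C=20736/12505 D=9721856/4979491 E=3427328/1057923 F=25856/12505 G=20736/12505] → run B
t=12: vr[B=5120/2501 C=20736/12505 D=9721856/4979491 E=3427328/1057923 F=25856/12505 G=20736/12505] → run C
t=13: vr[B=5120/2501 C=36352/12505 D=9721856/4979491 E=3427328/1057923 F=25856/12505 G=20736/12505] → run G
t=14: vr[B=5120/2501 C=36352/12505 D=9721856/4979491 E=3427328/1057923 F=25856/12505 G=36352/12505] → run D
t=15: vr[B=5120/2501 C=36352/12505 D=12282880/4979491 E=3427328/1057923 F=25856/12505 G=36352/12505] → run B
t=16: vr[B=6144/2501 C=36352/12505 D=12282880/4979491 E=3427328/1057923 F=25856/12505 G=36352/12505] → run F
t=17: vr[B=6144/2501 C=36352/12505 D=12282880/4979491 E=3427328/1057923 F=41472/12505 G=36352/12505] → run B
t=18: vr[B=7168/2501 C=36352/12505 D=12282880/4979491 E=3427328/1057923 F=41472/12505 G=36352/12505] → run D
t=19: vr[B=7168/2501 C=36352/12505 E=3427328/1057923 F=41472/12505 G=36352/12505] → run B
t=20: vr[C=36352/12505 E=3427328/1057923 F=41472/12505 G=36352/12505] → run C
t=21: vr[C=51968/12505 E=3427328/1057923 F=41472/12505 G=36352/12505] → run G
t=22: vr[C=51968/12505 E=3427328/1057923 F=41472/12505 G=51968/12505] → run E
t=23: vr[C=51968/12505 F=41472/12505 G=51968/12505] → run F
t=24: vr[C=51968/12505 F=57088/12505 G=51968/12505] → run C
t=25: vr[C=67584/12505 F=57088/12505 G=51968/12505] → run G
t=26: vr[C=67584/12505 F=57088/12505] → run F
t=27: vr[C=67584/12505 F=72704/12505] → run C
t=28: vr[C=16640/2501 F=72704/12505] → run F
t=29: vr[C=16640/2501 F=17664/2501] → run C
t=30: vr[F=17664/2501] → run F
t=31: vr[F=103936/12505] → run F
t=32: (idle)
t=33: (idle)
t=34: (idle)
t=35: (idle)
t=36: (idle)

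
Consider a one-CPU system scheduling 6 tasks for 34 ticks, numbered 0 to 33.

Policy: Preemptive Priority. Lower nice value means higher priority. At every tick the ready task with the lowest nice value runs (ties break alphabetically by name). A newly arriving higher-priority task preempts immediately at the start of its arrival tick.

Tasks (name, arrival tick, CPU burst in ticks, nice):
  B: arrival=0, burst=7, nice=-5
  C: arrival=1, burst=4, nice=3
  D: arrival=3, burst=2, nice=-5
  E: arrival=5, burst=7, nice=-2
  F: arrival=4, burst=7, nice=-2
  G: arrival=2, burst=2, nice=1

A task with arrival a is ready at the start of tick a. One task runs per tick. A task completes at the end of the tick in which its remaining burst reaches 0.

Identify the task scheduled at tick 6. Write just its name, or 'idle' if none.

running at tick 6 = B

t=0: ready={B} → run B
t=1: ready={B,C} → run B
t=2: ready={B,C,G} → run B
t=3: ready={B,C,D,G} → run B
t=4: ready={B,C,D,F,G} → run B
t=5: ready={B,C,D,E,F,G} → run B
t=6: ready={B,C,D,E,F,G} → run B
t=7: ready={C,D,E,F,G} → run D
t=8: ready={C,D,E,F,G} → run D
t=9: ready={C,E,F,G} → run E
t=10: ready={C,E,F,G} → run E
t=11: ready={C,E,F,G} → run E
t=12: ready={C,E,F,G} → run E
t=13: ready={C,E,F,G} → run E
t=14: ready={C,E,F,G} → run E
t=15: ready={C,E,F,G} → run E
t=16: ready={C,F,G} → run F
t=17: ready={C,F,G} → run F
t=18: ready={C,F,G} → run F
t=19: ready={C,F,G} → run F
t=20: ready={C,F,G} → run F
t=21: ready={C,F,G} → run F
t=22: ready={C,F,G} → run F
t=23: ready={C,G} → run G
t=24: ready={C,G} → run G
t=25: ready={C} → run C
t=26: ready={C} → run C
t=27: ready={C} → run C
t=28: ready={C} → run C
t=29: (idle)
t=30: (idle)
t=31: (idle)
t=32: (idle)
t=33: (idle)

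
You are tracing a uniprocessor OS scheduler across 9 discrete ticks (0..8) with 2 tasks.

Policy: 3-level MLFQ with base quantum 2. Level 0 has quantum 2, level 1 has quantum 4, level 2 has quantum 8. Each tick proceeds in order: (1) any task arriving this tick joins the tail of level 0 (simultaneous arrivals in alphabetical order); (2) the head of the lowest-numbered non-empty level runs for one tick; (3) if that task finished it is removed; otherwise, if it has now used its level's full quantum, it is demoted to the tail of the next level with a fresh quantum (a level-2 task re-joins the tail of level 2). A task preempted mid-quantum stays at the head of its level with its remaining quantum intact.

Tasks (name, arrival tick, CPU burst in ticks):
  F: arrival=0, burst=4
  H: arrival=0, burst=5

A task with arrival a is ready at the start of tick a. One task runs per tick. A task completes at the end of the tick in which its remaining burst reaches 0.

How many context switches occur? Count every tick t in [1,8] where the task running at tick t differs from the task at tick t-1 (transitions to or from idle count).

t=0: L0/L1/L2 = FH/-/- → run F
t=1: L0/L1/L2 = FH/-/- → run F
t=2: L0/L1/L2 = H/F/- → run H
t=3: L0/L1/L2 = H/F/- → run H
t=4: L0/L1/L2 = -/FH/- → run F
t=5: L0/L1/L2 = -/FH/- → run F
t=6: L0/L1/L2 = -/H/- → run H
t=7: L0/L1/L2 = -/H/- → run H
t=8: L0/L1/L2 = -/H/- → run H

context switches = 3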